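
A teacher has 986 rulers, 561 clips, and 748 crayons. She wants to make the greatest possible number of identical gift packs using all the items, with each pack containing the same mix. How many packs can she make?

17 packs

The pack count must divide each quantity, so the greatest is gcd(986, 561, 748).
986 = 2 × 17 × 29
561 = 3 × 11 × 17
748 = 2^2 × 11 × 17
gcd(986, 561, 748) = 17.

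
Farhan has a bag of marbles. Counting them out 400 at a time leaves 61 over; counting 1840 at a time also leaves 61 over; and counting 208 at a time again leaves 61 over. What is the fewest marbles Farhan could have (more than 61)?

N − 61 must be a common multiple of 400, 1840, and 208.
400 = 2^4 × 5^2
1840 = 2^4 × 5 × 23
208 = 2^4 × 13
LCM(400, 1840, 208) = 2^4 × 5^2 × 13 × 23 = 119600.
Smallest N > 61 is LCM + 61 = 119600 + 61 = 119661.

119661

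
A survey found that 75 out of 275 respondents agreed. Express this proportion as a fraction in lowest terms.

75 = 3 × 5^2
275 = 5^2 × 11
gcd(75, 275) = 5^2 = 25.
Divide numerator and denominator by 25: 75/275 = 3/11.

3/11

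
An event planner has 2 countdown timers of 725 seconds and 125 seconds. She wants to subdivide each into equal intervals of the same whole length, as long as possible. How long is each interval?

The interval must divide each timer length; the longest such is the gcd.
725 = 5^2 × 29
125 = 5^3
gcd(725, 125) = 5^2 = 25.

25 seconds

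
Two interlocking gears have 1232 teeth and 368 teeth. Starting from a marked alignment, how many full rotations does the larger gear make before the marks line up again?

They are all back at their starting positions together after one LCM of the periods.
1232 = 2^4 × 7 × 11
368 = 2^4 × 23
LCM(1232, 368) = 2^4 × 7 × 11 × 23 = 28336.
Rotations for period 1232: 28336 / 1232 = 23.

23 rotations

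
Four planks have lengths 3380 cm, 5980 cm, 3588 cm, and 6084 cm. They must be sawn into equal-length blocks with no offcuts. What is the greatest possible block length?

The block length must divide every plank, so the greatest is gcd(3380, 5980, 3588, 6084).
3380 = 2^2 × 5 × 13^2
5980 = 2^2 × 5 × 13 × 23
3588 = 2^2 × 3 × 13 × 23
6084 = 2^2 × 3^2 × 13^2
gcd(3380, 5980, 3588, 6084) = 2^2 × 13 = 52.

52 cm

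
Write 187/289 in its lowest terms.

187 = 11 × 17
289 = 17^2
gcd(187, 289) = 17.
Divide numerator and denominator by 17: 187/289 = 11/17.

11/17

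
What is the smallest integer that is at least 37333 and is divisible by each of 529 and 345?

The integer must be a common multiple of 529 and 345, so a multiple of their LCM.
529 = 23^2
345 = 3 × 5 × 23
LCM(529, 345) = 3 × 5 × 23^2 = 7935.
Smallest multiple of 7935 that is ≥ 37333: ⌈37333/7935⌉ × 7935 = 5 × 7935 = 39675.

39675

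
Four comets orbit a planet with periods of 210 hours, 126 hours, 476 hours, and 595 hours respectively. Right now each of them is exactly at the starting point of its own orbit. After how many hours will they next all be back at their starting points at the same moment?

21420 hours

We need the least common multiple of the intervals.
210 = 2 × 3 × 5 × 7
126 = 2 × 3^2 × 7
476 = 2^2 × 7 × 17
595 = 5 × 7 × 17
LCM(210, 126, 476, 595) = 2^2 × 3^2 × 5 × 7 × 17 = 21420.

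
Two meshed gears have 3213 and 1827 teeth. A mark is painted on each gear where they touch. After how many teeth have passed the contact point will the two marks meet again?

We need the least common multiple of the intervals.
3213 = 3^3 × 7 × 17
1827 = 3^2 × 7 × 29
LCM(3213, 1827) = 3^3 × 7 × 17 × 29 = 93177.

93177 teeth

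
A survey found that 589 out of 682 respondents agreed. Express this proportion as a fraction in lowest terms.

589 = 19 × 31
682 = 2 × 11 × 31
gcd(589, 682) = 31.
Divide numerator and denominator by 31: 589/682 = 19/22.

19/22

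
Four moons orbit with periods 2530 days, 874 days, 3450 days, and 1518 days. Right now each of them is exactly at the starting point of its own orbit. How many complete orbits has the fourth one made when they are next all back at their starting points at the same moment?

475 orbits

They are all back at their starting positions together after one LCM of the periods.
2530 = 2 × 5 × 11 × 23
874 = 2 × 19 × 23
3450 = 2 × 3 × 5^2 × 23
1518 = 2 × 3 × 11 × 23
LCM(2530, 874, 3450, 1518) = 2 × 3 × 5^2 × 11 × 19 × 23 = 721050.
Orbits for period 1518: 721050 / 1518 = 475.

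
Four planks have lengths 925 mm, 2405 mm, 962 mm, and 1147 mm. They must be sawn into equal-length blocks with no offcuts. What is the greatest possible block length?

37 mm

The block length must divide every plank, so the greatest is gcd(925, 2405, 962, 1147).
925 = 5^2 × 37
2405 = 5 × 13 × 37
962 = 2 × 13 × 37
1147 = 31 × 37
gcd(925, 2405, 962, 1147) = 37.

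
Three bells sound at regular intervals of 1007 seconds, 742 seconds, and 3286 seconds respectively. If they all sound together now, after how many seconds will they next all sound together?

They coincide at every common multiple of the periods; the first is the LCM.
1007 = 19 × 53
742 = 2 × 7 × 53
3286 = 2 × 31 × 53
LCM(1007, 742, 3286) = 2 × 7 × 19 × 31 × 53 = 437038.

437038 seconds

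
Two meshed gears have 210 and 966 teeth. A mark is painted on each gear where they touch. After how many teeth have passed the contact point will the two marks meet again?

We need the least common multiple of the intervals.
210 = 2 × 3 × 5 × 7
966 = 2 × 3 × 7 × 23
LCM(210, 966) = 2 × 3 × 5 × 7 × 23 = 4830.

4830 teeth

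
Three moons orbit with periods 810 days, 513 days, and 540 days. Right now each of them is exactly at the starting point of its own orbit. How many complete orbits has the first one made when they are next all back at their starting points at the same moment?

All finish a whole number of cycles simultaneously at t = LCM of the periods.
810 = 2 × 3^4 × 5
513 = 3^3 × 19
540 = 2^2 × 3^3 × 5
LCM(810, 513, 540) = 2^2 × 3^4 × 5 × 19 = 30780.
Orbits for period 810: 30780 / 810 = 38.

38 orbits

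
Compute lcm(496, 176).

496 = 2^4 × 31
176 = 2^4 × 11
LCM(496, 176) = 2^4 × 11 × 31 = 5456.

5456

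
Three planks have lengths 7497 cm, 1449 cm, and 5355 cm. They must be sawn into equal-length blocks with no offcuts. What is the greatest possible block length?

This is the greatest common divisor of 7497, 1449, and 5355.
7497 = 3^2 × 7^2 × 17
1449 = 3^2 × 7 × 23
5355 = 3^2 × 5 × 7 × 17
gcd(7497, 1449, 5355) = 3^2 × 7 = 63.

63 cm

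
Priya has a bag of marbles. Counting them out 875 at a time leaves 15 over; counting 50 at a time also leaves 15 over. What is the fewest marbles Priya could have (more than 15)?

N − 15 must be a common multiple of 875 and 50.
875 = 5^3 × 7
50 = 2 × 5^2
LCM(875, 50) = 2 × 5^3 × 7 = 1750.
Smallest N > 15 is LCM + 15 = 1750 + 15 = 1765.

1765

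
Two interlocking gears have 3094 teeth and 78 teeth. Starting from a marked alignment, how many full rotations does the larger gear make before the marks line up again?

The first common completion time is the LCM of the periods.
3094 = 2 × 7 × 13 × 17
78 = 2 × 3 × 13
LCM(3094, 78) = 2 × 3 × 7 × 13 × 17 = 9282.
Rotations for period 3094: 9282 / 3094 = 3.

3 rotations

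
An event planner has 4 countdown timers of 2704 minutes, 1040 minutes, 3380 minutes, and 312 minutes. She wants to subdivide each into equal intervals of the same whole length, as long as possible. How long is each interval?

The interval must divide each timer length; the longest such is the gcd.
2704 = 2^4 × 13^2
1040 = 2^4 × 5 × 13
3380 = 2^2 × 5 × 13^2
312 = 2^3 × 3 × 13
gcd(2704, 1040, 3380, 312) = 2^2 × 13 = 52.

52 minutes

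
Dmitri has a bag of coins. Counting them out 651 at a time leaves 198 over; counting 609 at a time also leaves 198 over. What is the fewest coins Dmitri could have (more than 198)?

19077

N − 198 must be a common multiple of 651 and 609.
651 = 3 × 7 × 31
609 = 3 × 7 × 29
LCM(651, 609) = 3 × 7 × 29 × 31 = 18879.
Smallest N > 198 is LCM + 198 = 18879 + 198 = 19077.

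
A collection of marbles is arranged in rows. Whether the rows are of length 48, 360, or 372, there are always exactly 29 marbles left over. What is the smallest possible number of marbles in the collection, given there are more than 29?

22349

N − 29 must be a common multiple of 48, 360, and 372.
48 = 2^4 × 3
360 = 2^3 × 3^2 × 5
372 = 2^2 × 3 × 31
LCM(48, 360, 372) = 2^4 × 3^2 × 5 × 31 = 22320.
Smallest N > 29 is LCM + 29 = 22320 + 29 = 22349.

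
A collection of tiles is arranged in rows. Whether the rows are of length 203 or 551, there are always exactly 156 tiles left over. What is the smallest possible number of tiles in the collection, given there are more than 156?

N − 156 must be a common multiple of 203 and 551.
203 = 7 × 29
551 = 19 × 29
LCM(203, 551) = 7 × 19 × 29 = 3857.
Smallest N > 156 is LCM + 156 = 3857 + 156 = 4013.

4013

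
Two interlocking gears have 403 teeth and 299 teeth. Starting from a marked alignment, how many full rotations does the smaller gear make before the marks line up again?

31 rotations

They are all back at their starting positions together after one LCM of the periods.
403 = 13 × 31
299 = 13 × 23
LCM(403, 299) = 13 × 23 × 31 = 9269.
Rotations for period 299: 9269 / 299 = 31.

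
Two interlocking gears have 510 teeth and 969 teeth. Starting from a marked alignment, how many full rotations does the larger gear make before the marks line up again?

The first common completion time is the LCM of the periods.
510 = 2 × 3 × 5 × 17
969 = 3 × 17 × 19
LCM(510, 969) = 2 × 3 × 5 × 17 × 19 = 9690.
Rotations for period 969: 9690 / 969 = 10.

10 rotations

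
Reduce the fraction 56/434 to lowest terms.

4/31

56 = 2^3 × 7
434 = 2 × 7 × 31
gcd(56, 434) = 2 × 7 = 14.
Divide numerator and denominator by 14: 56/434 = 4/31.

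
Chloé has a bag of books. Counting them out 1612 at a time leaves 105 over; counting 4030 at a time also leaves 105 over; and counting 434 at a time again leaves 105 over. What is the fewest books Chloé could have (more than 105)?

56525

N − 105 must be a common multiple of 1612, 4030, and 434.
1612 = 2^2 × 13 × 31
4030 = 2 × 5 × 13 × 31
434 = 2 × 7 × 31
LCM(1612, 4030, 434) = 2^2 × 5 × 7 × 13 × 31 = 56420.
Smallest N > 105 is LCM + 105 = 56420 + 105 = 56525.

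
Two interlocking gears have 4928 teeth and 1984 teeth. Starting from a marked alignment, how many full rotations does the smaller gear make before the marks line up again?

They are all back at their starting positions together after one LCM of the periods.
4928 = 2^6 × 7 × 11
1984 = 2^6 × 31
LCM(4928, 1984) = 2^6 × 7 × 11 × 31 = 152768.
Rotations for period 1984: 152768 / 1984 = 77.

77 rotations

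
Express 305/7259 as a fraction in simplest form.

5/119

305 = 5 × 61
7259 = 7 × 17 × 61
gcd(305, 7259) = 61.
Divide numerator and denominator by 61: 305/7259 = 5/119.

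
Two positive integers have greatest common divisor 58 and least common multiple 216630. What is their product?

12564540

For any two positive integers, gcd × lcm = product = 58 × 216630 = 12564540.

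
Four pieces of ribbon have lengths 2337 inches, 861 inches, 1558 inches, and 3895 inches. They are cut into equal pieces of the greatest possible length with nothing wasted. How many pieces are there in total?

Piece length = gcd(2337, 861, 1558, 3895).
2337 = 3 × 19 × 41
861 = 3 × 7 × 41
1558 = 2 × 19 × 41
3895 = 5 × 19 × 41
gcd(2337, 861, 1558, 3895) = 41.
Total pieces = 2337/41 + 861/41 + 1558/41 + 3895/41 = 57 + 21 + 38 + 95 = 211.

211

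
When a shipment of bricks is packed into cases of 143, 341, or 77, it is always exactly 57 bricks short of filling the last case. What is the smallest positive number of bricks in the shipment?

Being 57 short of a full case of size k means N ≡ −57 (mod k), i.e. N + 57 is a multiple of each size.
143 = 11 × 13
341 = 11 × 31
77 = 7 × 11
LCM(143, 341, 77) = 7 × 11 × 13 × 31 = 31031.
Smallest positive N is 31031 − 57 = 30974.

30974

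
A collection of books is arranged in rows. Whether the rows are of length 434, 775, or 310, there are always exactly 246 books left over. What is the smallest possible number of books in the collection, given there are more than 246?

N − 246 must be a common multiple of 434, 775, and 310.
434 = 2 × 7 × 31
775 = 5^2 × 31
310 = 2 × 5 × 31
LCM(434, 775, 310) = 2 × 5^2 × 7 × 31 = 10850.
Smallest N > 246 is LCM + 246 = 10850 + 246 = 11096.

11096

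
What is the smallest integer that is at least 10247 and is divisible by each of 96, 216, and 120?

12960

The integer must be a common multiple of 96, 216, and 120, so a multiple of their LCM.
96 = 2^5 × 3
216 = 2^3 × 3^3
120 = 2^3 × 3 × 5
LCM(96, 216, 120) = 2^5 × 3^3 × 5 = 4320.
Smallest multiple of 4320 that is ≥ 10247: ⌈10247/4320⌉ × 4320 = 3 × 4320 = 12960.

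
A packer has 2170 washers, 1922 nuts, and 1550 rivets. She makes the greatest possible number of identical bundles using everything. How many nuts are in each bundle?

31

Number of bundles = gcd(2170, 1922, 1550).
2170 = 2 × 5 × 7 × 31
1922 = 2 × 31^2
1550 = 2 × 5^2 × 31
gcd(2170, 1922, 1550) = 2 × 31 = 62.
nuts per bundle = 1922 / 62 = 31.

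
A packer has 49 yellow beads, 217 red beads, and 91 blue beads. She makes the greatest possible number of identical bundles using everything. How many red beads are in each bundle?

Number of bundles = gcd(49, 217, 91).
49 = 7^2
217 = 7 × 31
91 = 7 × 13
gcd(49, 217, 91) = 7.
red beads per bundle = 217 / 7 = 31.

31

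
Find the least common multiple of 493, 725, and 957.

493 = 17 × 29
725 = 5^2 × 29
957 = 3 × 11 × 29
LCM(493, 725, 957) = 3 × 5^2 × 11 × 17 × 29 = 406725.

406725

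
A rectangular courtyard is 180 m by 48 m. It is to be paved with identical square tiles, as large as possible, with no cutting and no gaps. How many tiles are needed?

60

Tile side = gcd(180, 48).
180 = 2^2 × 3^2 × 5
48 = 2^4 × 3
gcd(180, 48) = 2^2 × 3 = 12.
Tiles: (180/12) × (48/12) = 15 × 4 = 60.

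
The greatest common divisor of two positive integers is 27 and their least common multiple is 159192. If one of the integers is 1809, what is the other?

For two integers, gcd × lcm = product, so the other is (27 × 159192) / 1809 = 4298184 / 1809 = 2376.

2376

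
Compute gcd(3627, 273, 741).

39

3627 = 3^2 × 13 × 31
273 = 3 × 7 × 13
741 = 3 × 13 × 19
gcd(3627, 273, 741) = 3 × 13 = 39.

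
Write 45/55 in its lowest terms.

9/11

45 = 3^2 × 5
55 = 5 × 11
gcd(45, 55) = 5.
Divide numerator and denominator by 5: 45/55 = 9/11.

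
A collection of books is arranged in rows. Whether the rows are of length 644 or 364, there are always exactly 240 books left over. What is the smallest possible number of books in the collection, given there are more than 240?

N − 240 must be a common multiple of 644 and 364.
644 = 2^2 × 7 × 23
364 = 2^2 × 7 × 13
LCM(644, 364) = 2^2 × 7 × 13 × 23 = 8372.
Smallest N > 240 is LCM + 240 = 8372 + 240 = 8612.

8612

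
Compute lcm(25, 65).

325

25 = 5^2
65 = 5 × 13
LCM(25, 65) = 5^2 × 13 = 325.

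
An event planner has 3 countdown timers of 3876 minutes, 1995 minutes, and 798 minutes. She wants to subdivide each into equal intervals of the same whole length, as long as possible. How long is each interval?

The interval must divide each timer length; the longest such is the gcd.
3876 = 2^2 × 3 × 17 × 19
1995 = 3 × 5 × 7 × 19
798 = 2 × 3 × 7 × 19
gcd(3876, 1995, 798) = 3 × 19 = 57.

57 minutes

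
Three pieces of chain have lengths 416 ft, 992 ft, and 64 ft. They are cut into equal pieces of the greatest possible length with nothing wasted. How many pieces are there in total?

Piece length = gcd(416, 992, 64).
416 = 2^5 × 13
992 = 2^5 × 31
64 = 2^6
gcd(416, 992, 64) = 2^5 = 32.
Total pieces = 416/32 + 992/32 + 64/32 = 13 + 31 + 2 = 46.

46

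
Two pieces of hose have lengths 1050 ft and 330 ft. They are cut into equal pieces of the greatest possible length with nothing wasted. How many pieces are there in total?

46

Piece length = gcd(1050, 330).
1050 = 2 × 3 × 5^2 × 7
330 = 2 × 3 × 5 × 11
gcd(1050, 330) = 2 × 3 × 5 = 30.
Total pieces = 1050/30 + 330/30 = 35 + 11 = 46.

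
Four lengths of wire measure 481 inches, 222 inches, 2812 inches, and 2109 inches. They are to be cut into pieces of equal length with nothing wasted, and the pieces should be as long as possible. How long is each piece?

37 inches

Each piece length must divide every original length, so the longest possible is gcd(481, 222, 2812, 2109).
481 = 13 × 37
222 = 2 × 3 × 37
2812 = 2^2 × 19 × 37
2109 = 3 × 19 × 37
gcd(481, 222, 2812, 2109) = 37.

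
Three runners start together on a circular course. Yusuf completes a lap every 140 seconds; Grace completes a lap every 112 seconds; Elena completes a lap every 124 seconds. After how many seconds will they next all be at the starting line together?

17360 seconds

We need the least common multiple of the intervals.
140 = 2^2 × 5 × 7
112 = 2^4 × 7
124 = 2^2 × 31
LCM(140, 112, 124) = 2^4 × 5 × 7 × 31 = 17360.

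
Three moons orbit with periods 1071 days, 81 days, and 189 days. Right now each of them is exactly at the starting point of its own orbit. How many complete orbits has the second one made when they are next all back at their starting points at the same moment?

They are all back at their starting positions together after one LCM of the periods.
1071 = 3^2 × 7 × 17
81 = 3^4
189 = 3^3 × 7
LCM(1071, 81, 189) = 3^4 × 7 × 17 = 9639.
Orbits for period 81: 9639 / 81 = 119.

119 orbits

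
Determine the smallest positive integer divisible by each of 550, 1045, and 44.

550 = 2 × 5^2 × 11
1045 = 5 × 11 × 19
44 = 2^2 × 11
LCM(550, 1045, 44) = 2^2 × 5^2 × 11 × 19 = 20900.

20900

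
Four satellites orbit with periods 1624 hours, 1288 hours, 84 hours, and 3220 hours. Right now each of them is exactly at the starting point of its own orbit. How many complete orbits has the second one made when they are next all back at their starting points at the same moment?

435 orbits

The first common completion time is the LCM of the periods.
1624 = 2^3 × 7 × 29
1288 = 2^3 × 7 × 23
84 = 2^2 × 3 × 7
3220 = 2^2 × 5 × 7 × 23
LCM(1624, 1288, 84, 3220) = 2^3 × 3 × 5 × 7 × 23 × 29 = 560280.
Orbits for period 1288: 560280 / 1288 = 435.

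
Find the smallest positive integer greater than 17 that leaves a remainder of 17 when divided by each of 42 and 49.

N − 17 must be a common multiple of 42 and 49.
42 = 2 × 3 × 7
49 = 7^2
LCM(42, 49) = 2 × 3 × 7^2 = 294.
Smallest N > 17 is LCM + 17 = 294 + 17 = 311.

311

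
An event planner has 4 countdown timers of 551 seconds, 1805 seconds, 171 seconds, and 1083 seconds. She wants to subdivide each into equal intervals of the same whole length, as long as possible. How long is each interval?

19 seconds

The interval must divide each timer length; the longest such is the gcd.
551 = 19 × 29
1805 = 5 × 19^2
171 = 3^2 × 19
1083 = 3 × 19^2
gcd(551, 1805, 171, 1083) = 19.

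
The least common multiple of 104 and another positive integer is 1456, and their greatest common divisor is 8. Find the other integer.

112

gcd × lcm = product of the two integers, so the other integer is (8 × 1456) / 104 = 112.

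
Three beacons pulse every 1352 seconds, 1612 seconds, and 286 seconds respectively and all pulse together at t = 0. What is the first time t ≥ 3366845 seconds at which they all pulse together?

Joint pulses occur at multiples of LCM(1352, 1612, 286).
1352 = 2^3 × 13^2
1612 = 2^2 × 13 × 31
286 = 2 × 11 × 13
LCM(1352, 1612, 286) = 2^3 × 11 × 13^2 × 31 = 461032.
Smallest multiple of 461032 that is ≥ 3366845: ⌈3366845/461032⌉ × 461032 = 8 × 461032 = 3688256.

3688256 seconds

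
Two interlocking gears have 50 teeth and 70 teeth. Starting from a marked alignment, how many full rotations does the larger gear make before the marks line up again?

5 rotations

They are all back at their starting positions together after one LCM of the periods.
50 = 2 × 5^2
70 = 2 × 5 × 7
LCM(50, 70) = 2 × 5^2 × 7 = 350.
Rotations for period 70: 350 / 70 = 5.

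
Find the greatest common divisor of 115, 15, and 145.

115 = 5 × 23
15 = 3 × 5
145 = 5 × 29
gcd(115, 15, 145) = 5.

5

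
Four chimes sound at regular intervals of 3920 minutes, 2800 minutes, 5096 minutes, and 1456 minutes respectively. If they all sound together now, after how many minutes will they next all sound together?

254800 minutes

We need the least common multiple of the intervals.
3920 = 2^4 × 5 × 7^2
2800 = 2^4 × 5^2 × 7
5096 = 2^3 × 7^2 × 13
1456 = 2^4 × 7 × 13
LCM(3920, 2800, 5096, 1456) = 2^4 × 5^2 × 7^2 × 13 = 254800.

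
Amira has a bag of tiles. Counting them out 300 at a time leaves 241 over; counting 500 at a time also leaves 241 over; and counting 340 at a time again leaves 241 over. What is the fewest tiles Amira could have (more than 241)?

N − 241 must be a common multiple of 300, 500, and 340.
300 = 2^2 × 3 × 5^2
500 = 2^2 × 5^3
340 = 2^2 × 5 × 17
LCM(300, 500, 340) = 2^2 × 3 × 5^3 × 17 = 25500.
Smallest N > 241 is LCM + 241 = 25500 + 241 = 25741.

25741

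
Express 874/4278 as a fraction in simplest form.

19/93

874 = 2 × 19 × 23
4278 = 2 × 3 × 23 × 31
gcd(874, 4278) = 2 × 23 = 46.
Divide numerator and denominator by 46: 874/4278 = 19/93.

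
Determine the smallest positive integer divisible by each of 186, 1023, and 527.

186 = 2 × 3 × 31
1023 = 3 × 11 × 31
527 = 17 × 31
LCM(186, 1023, 527) = 2 × 3 × 11 × 17 × 31 = 34782.

34782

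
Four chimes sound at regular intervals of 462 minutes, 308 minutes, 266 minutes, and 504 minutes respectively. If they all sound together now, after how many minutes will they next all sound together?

We need the least common multiple of the intervals.
462 = 2 × 3 × 7 × 11
308 = 2^2 × 7 × 11
266 = 2 × 7 × 19
504 = 2^3 × 3^2 × 7
LCM(462, 308, 266, 504) = 2^3 × 3^2 × 7 × 11 × 19 = 105336.

105336 minutes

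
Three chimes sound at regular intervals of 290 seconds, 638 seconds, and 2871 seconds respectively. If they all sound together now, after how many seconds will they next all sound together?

The first simultaneous occurrence is after LCM of the individual periods.
290 = 2 × 5 × 29
638 = 2 × 11 × 29
2871 = 3^2 × 11 × 29
LCM(290, 638, 2871) = 2 × 3^2 × 5 × 11 × 29 = 28710.

28710 seconds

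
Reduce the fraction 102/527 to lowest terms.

102 = 2 × 3 × 17
527 = 17 × 31
gcd(102, 527) = 17.
Divide numerator and denominator by 17: 102/527 = 6/31.

6/31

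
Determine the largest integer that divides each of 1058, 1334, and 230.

46

1058 = 2 × 23^2
1334 = 2 × 23 × 29
230 = 2 × 5 × 23
gcd(1058, 1334, 230) = 2 × 23 = 46.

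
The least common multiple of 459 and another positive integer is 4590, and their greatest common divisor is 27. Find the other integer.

gcd × lcm = product of the two integers, so the other integer is (27 × 4590) / 459 = 270.

270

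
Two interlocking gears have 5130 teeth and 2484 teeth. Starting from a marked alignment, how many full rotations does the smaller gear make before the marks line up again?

95 rotations

They are all back at their starting positions together after one LCM of the periods.
5130 = 2 × 3^3 × 5 × 19
2484 = 2^2 × 3^3 × 23
LCM(5130, 2484) = 2^2 × 3^3 × 5 × 19 × 23 = 235980.
Rotations for period 2484: 235980 / 2484 = 95.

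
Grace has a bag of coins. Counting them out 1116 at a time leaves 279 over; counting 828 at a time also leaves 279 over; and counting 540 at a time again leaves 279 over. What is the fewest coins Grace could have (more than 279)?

385299

N − 279 must be a common multiple of 1116, 828, and 540.
1116 = 2^2 × 3^2 × 31
828 = 2^2 × 3^2 × 23
540 = 2^2 × 3^3 × 5
LCM(1116, 828, 540) = 2^2 × 3^3 × 5 × 23 × 31 = 385020.
Smallest N > 279 is LCM + 279 = 385020 + 279 = 385299.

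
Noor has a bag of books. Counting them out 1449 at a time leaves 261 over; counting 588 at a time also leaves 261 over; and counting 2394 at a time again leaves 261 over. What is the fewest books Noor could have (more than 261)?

N − 261 must be a common multiple of 1449, 588, and 2394.
1449 = 3^2 × 7 × 23
588 = 2^2 × 3 × 7^2
2394 = 2 × 3^2 × 7 × 19
LCM(1449, 588, 2394) = 2^2 × 3^2 × 7^2 × 19 × 23 = 770868.
Smallest N > 261 is LCM + 261 = 770868 + 261 = 771129.

771129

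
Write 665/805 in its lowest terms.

19/23

665 = 5 × 7 × 19
805 = 5 × 7 × 23
gcd(665, 805) = 5 × 7 = 35.
Divide numerator and denominator by 35: 665/805 = 19/23.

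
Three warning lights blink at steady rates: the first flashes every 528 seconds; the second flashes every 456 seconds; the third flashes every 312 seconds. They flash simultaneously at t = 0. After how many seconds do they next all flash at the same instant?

130416 seconds

They coincide at every common multiple of the periods; the first is the LCM.
528 = 2^4 × 3 × 11
456 = 2^3 × 3 × 19
312 = 2^3 × 3 × 13
LCM(528, 456, 312) = 2^4 × 3 × 11 × 13 × 19 = 130416.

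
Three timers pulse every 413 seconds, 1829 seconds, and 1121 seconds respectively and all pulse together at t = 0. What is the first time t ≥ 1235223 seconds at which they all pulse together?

1459542 seconds

Joint pulses occur at multiples of LCM(413, 1829, 1121).
413 = 7 × 59
1829 = 31 × 59
1121 = 19 × 59
LCM(413, 1829, 1121) = 7 × 19 × 31 × 59 = 243257.
Smallest multiple of 243257 that is ≥ 1235223: ⌈1235223/243257⌉ × 243257 = 6 × 243257 = 1459542.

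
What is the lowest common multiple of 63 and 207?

63 = 3^2 × 7
207 = 3^2 × 23
LCM(63, 207) = 3^2 × 7 × 23 = 1449.

1449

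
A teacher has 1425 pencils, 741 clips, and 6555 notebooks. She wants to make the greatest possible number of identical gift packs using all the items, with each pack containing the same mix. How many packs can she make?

57 packs

The pack count must divide each quantity, so the greatest is gcd(1425, 741, 6555).
1425 = 3 × 5^2 × 19
741 = 3 × 13 × 19
6555 = 3 × 5 × 19 × 23
gcd(1425, 741, 6555) = 3 × 19 = 57.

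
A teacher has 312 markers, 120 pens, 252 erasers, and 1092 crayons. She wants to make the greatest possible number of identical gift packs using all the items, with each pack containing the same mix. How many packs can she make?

12 packs

The pack count must divide each quantity, so the greatest is gcd(312, 120, 252, 1092).
312 = 2^3 × 3 × 13
120 = 2^3 × 3 × 5
252 = 2^2 × 3^2 × 7
1092 = 2^2 × 3 × 7 × 13
gcd(312, 120, 252, 1092) = 2^2 × 3 = 12.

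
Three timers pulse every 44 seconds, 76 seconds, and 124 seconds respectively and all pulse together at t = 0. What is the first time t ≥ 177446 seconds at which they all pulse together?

Joint pulses occur at multiples of LCM(44, 76, 124).
44 = 2^2 × 11
76 = 2^2 × 19
124 = 2^2 × 31
LCM(44, 76, 124) = 2^2 × 11 × 19 × 31 = 25916.
Smallest multiple of 25916 that is ≥ 177446: ⌈177446/25916⌉ × 25916 = 7 × 25916 = 181412.

181412 seconds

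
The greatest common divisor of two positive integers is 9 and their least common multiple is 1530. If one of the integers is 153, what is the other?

90

For two integers, gcd × lcm = product, so the other is (9 × 1530) / 153 = 13770 / 153 = 90.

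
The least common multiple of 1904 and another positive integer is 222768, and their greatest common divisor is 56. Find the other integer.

6552

gcd × lcm = product of the two integers, so the other integer is (56 × 222768) / 1904 = 6552.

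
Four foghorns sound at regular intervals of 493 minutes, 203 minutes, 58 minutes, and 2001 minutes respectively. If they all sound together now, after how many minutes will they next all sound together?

476238 minutes

We need the least common multiple of the intervals.
493 = 17 × 29
203 = 7 × 29
58 = 2 × 29
2001 = 3 × 23 × 29
LCM(493, 203, 58, 2001) = 2 × 3 × 7 × 17 × 23 × 29 = 476238.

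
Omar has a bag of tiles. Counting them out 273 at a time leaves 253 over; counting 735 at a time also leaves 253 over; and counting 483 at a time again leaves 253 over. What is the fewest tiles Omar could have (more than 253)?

220018

N − 253 must be a common multiple of 273, 735, and 483.
273 = 3 × 7 × 13
735 = 3 × 5 × 7^2
483 = 3 × 7 × 23
LCM(273, 735, 483) = 3 × 5 × 7^2 × 13 × 23 = 219765.
Smallest N > 253 is LCM + 253 = 219765 + 253 = 220018.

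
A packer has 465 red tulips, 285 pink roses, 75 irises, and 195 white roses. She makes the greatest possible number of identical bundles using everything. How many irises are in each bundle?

5

Number of bundles = gcd(465, 285, 75, 195).
465 = 3 × 5 × 31
285 = 3 × 5 × 19
75 = 3 × 5^2
195 = 3 × 5 × 13
gcd(465, 285, 75, 195) = 3 × 5 = 15.
irises per bundle = 75 / 15 = 5.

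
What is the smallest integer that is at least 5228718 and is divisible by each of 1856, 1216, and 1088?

The integer must be a common multiple of 1856, 1216, and 1088, so a multiple of their LCM.
1856 = 2^6 × 29
1216 = 2^6 × 19
1088 = 2^6 × 17
LCM(1856, 1216, 1088) = 2^6 × 17 × 19 × 29 = 599488.
Smallest multiple of 599488 that is ≥ 5228718: ⌈5228718/599488⌉ × 599488 = 9 × 599488 = 5395392.

5395392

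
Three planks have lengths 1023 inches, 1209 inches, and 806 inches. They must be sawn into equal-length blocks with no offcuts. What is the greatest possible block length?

31 inches

This is the greatest common divisor of 1023, 1209, and 806.
1023 = 3 × 11 × 31
1209 = 3 × 13 × 31
806 = 2 × 13 × 31
gcd(1023, 1209, 806) = 31.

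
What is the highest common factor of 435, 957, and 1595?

435 = 3 × 5 × 29
957 = 3 × 11 × 29
1595 = 5 × 11 × 29
gcd(435, 957, 1595) = 29.

29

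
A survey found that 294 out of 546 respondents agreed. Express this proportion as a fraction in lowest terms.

7/13

294 = 2 × 3 × 7^2
546 = 2 × 3 × 7 × 13
gcd(294, 546) = 2 × 3 × 7 = 42.
Divide numerator and denominator by 42: 294/546 = 7/13.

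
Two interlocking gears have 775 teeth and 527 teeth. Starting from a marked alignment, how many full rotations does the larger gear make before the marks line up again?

17 rotations

All finish a whole number of cycles simultaneously at t = LCM of the periods.
775 = 5^2 × 31
527 = 17 × 31
LCM(775, 527) = 5^2 × 17 × 31 = 13175.
Rotations for period 775: 13175 / 775 = 17.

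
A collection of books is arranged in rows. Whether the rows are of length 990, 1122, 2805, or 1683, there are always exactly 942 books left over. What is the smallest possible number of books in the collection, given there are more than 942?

N − 942 must be a common multiple of 990, 1122, 2805, and 1683.
990 = 2 × 3^2 × 5 × 11
1122 = 2 × 3 × 11 × 17
2805 = 3 × 5 × 11 × 17
1683 = 3^2 × 11 × 17
LCM(990, 1122, 2805, 1683) = 2 × 3^2 × 5 × 11 × 17 = 16830.
Smallest N > 942 is LCM + 942 = 16830 + 942 = 17772.

17772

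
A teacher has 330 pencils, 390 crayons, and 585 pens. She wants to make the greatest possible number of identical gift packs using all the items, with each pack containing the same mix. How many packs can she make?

15 packs

The pack count must divide each quantity, so the greatest is gcd(330, 390, 585).
330 = 2 × 3 × 5 × 11
390 = 2 × 3 × 5 × 13
585 = 3^2 × 5 × 13
gcd(330, 390, 585) = 3 × 5 = 15.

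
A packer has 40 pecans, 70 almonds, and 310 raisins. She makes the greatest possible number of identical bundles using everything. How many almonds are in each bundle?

7

Number of bundles = gcd(40, 70, 310).
40 = 2^3 × 5
70 = 2 × 5 × 7
310 = 2 × 5 × 31
gcd(40, 70, 310) = 2 × 5 = 10.
almonds per bundle = 70 / 10 = 7.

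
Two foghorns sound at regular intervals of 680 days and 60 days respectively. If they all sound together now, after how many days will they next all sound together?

They coincide at every common multiple of the periods; the first is the LCM.
680 = 2^3 × 5 × 17
60 = 2^2 × 3 × 5
LCM(680, 60) = 2^3 × 3 × 5 × 17 = 2040.

2040 days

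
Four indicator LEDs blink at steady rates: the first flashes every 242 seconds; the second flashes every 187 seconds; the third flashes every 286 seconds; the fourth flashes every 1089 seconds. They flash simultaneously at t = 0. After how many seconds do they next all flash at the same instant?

They coincide at every common multiple of the periods; the first is the LCM.
242 = 2 × 11^2
187 = 11 × 17
286 = 2 × 11 × 13
1089 = 3^2 × 11^2
LCM(242, 187, 286, 1089) = 2 × 3^2 × 11^2 × 13 × 17 = 481338.

481338 seconds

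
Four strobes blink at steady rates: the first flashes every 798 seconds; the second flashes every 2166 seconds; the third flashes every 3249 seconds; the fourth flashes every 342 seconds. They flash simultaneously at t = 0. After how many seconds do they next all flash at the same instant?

45486 seconds

The first simultaneous occurrence is after LCM of the individual periods.
798 = 2 × 3 × 7 × 19
2166 = 2 × 3 × 19^2
3249 = 3^2 × 19^2
342 = 2 × 3^2 × 19
LCM(798, 2166, 3249, 342) = 2 × 3^2 × 7 × 19^2 = 45486.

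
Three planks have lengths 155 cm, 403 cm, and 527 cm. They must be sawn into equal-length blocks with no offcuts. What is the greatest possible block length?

31 cm

This is the greatest common divisor of 155, 403, and 527.
155 = 5 × 31
403 = 13 × 31
527 = 17 × 31
gcd(155, 403, 527) = 31.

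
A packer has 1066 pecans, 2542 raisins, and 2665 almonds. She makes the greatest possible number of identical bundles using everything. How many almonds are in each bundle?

65

Number of bundles = gcd(1066, 2542, 2665).
1066 = 2 × 13 × 41
2542 = 2 × 31 × 41
2665 = 5 × 13 × 41
gcd(1066, 2542, 2665) = 41.
almonds per bundle = 2665 / 41 = 65.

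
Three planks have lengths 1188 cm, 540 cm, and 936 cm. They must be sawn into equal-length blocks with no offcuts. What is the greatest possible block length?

This is the greatest common divisor of 1188, 540, and 936.
1188 = 2^2 × 3^3 × 11
540 = 2^2 × 3^3 × 5
936 = 2^3 × 3^2 × 13
gcd(1188, 540, 936) = 2^2 × 3^2 = 36.

36 cm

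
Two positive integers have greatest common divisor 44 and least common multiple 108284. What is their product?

4764496

For any two positive integers, gcd × lcm = product = 44 × 108284 = 4764496.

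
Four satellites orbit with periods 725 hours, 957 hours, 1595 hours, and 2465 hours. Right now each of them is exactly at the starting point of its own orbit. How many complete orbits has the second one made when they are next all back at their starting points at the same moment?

They are all back at their starting positions together after one LCM of the periods.
725 = 5^2 × 29
957 = 3 × 11 × 29
1595 = 5 × 11 × 29
2465 = 5 × 17 × 29
LCM(725, 957, 1595, 2465) = 3 × 5^2 × 11 × 17 × 29 = 406725.
Orbits for period 957: 406725 / 957 = 425.

425 orbits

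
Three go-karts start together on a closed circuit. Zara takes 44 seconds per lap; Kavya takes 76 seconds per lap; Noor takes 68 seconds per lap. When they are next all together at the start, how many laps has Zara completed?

323 laps

All finish a whole number of cycles simultaneously at t = LCM of the periods.
44 = 2^2 × 11
76 = 2^2 × 19
68 = 2^2 × 17
LCM(44, 76, 68) = 2^2 × 11 × 17 × 19 = 14212.
Laps for period 44: 14212 / 44 = 323.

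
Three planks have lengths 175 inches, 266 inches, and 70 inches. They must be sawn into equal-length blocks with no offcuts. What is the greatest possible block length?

This is the greatest common divisor of 175, 266, and 70.
175 = 5^2 × 7
266 = 2 × 7 × 19
70 = 2 × 5 × 7
gcd(175, 266, 70) = 7.

7 inches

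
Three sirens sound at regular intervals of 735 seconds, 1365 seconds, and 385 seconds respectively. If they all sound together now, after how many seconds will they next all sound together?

105105 seconds

The first simultaneous occurrence is after LCM of the individual periods.
735 = 3 × 5 × 7^2
1365 = 3 × 5 × 7 × 13
385 = 5 × 7 × 11
LCM(735, 1365, 385) = 3 × 5 × 7^2 × 11 × 13 = 105105.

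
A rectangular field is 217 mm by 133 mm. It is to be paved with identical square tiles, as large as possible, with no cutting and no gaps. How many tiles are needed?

Tile side = gcd(217, 133).
217 = 7 × 31
133 = 7 × 19
gcd(217, 133) = 7.
Tiles: (217/7) × (133/7) = 31 × 19 = 589.

589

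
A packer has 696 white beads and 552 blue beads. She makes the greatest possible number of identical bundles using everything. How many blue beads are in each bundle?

23

Number of bundles = gcd(696, 552).
696 = 2^3 × 3 × 29
552 = 2^3 × 3 × 23
gcd(696, 552) = 2^3 × 3 = 24.
blue beads per bundle = 552 / 24 = 23.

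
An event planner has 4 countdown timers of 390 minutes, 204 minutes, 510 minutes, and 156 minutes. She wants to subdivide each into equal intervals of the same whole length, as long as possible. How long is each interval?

The interval must divide each timer length; the longest such is the gcd.
390 = 2 × 3 × 5 × 13
204 = 2^2 × 3 × 17
510 = 2 × 3 × 5 × 17
156 = 2^2 × 3 × 13
gcd(390, 204, 510, 156) = 2 × 3 = 6.

6 minutes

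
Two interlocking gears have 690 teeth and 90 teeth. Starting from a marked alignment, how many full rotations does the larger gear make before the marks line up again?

3 rotations

All finish a whole number of cycles simultaneously at t = LCM of the periods.
690 = 2 × 3 × 5 × 23
90 = 2 × 3^2 × 5
LCM(690, 90) = 2 × 3^2 × 5 × 23 = 2070.
Rotations for period 690: 2070 / 690 = 3.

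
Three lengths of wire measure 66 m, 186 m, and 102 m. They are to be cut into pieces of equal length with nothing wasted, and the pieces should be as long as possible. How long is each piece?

The greatest length dividing all of 66, 186, and 102 is their gcd.
66 = 2 × 3 × 11
186 = 2 × 3 × 31
102 = 2 × 3 × 17
gcd(66, 186, 102) = 2 × 3 = 6.

6 m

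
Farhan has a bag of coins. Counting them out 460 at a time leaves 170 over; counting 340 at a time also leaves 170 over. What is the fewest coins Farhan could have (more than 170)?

N − 170 must be a common multiple of 460 and 340.
460 = 2^2 × 5 × 23
340 = 2^2 × 5 × 17
LCM(460, 340) = 2^2 × 5 × 17 × 23 = 7820.
Smallest N > 170 is LCM + 170 = 7820 + 170 = 7990.

7990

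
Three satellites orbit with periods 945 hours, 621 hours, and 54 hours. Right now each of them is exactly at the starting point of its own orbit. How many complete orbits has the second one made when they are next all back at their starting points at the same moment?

All finish a whole number of cycles simultaneously at t = LCM of the periods.
945 = 3^3 × 5 × 7
621 = 3^3 × 23
54 = 2 × 3^3
LCM(945, 621, 54) = 2 × 3^3 × 5 × 7 × 23 = 43470.
Orbits for period 621: 43470 / 621 = 70.

70 orbits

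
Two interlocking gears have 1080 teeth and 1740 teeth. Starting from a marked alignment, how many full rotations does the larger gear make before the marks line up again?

They are all back at their starting positions together after one LCM of the periods.
1080 = 2^3 × 3^3 × 5
1740 = 2^2 × 3 × 5 × 29
LCM(1080, 1740) = 2^3 × 3^3 × 5 × 29 = 31320.
Rotations for period 1740: 31320 / 1740 = 18.

18 rotations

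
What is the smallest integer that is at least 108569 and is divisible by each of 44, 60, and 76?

The integer must be a common multiple of 44, 60, and 76, so a multiple of their LCM.
44 = 2^2 × 11
60 = 2^2 × 3 × 5
76 = 2^2 × 19
LCM(44, 60, 76) = 2^2 × 3 × 5 × 11 × 19 = 12540.
Smallest multiple of 12540 that is ≥ 108569: ⌈108569/12540⌉ × 12540 = 9 × 12540 = 112860.

112860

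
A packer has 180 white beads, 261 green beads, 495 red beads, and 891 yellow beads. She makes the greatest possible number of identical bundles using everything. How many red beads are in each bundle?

Number of bundles = gcd(180, 261, 495, 891).
180 = 2^2 × 3^2 × 5
261 = 3^2 × 29
495 = 3^2 × 5 × 11
891 = 3^4 × 11
gcd(180, 261, 495, 891) = 3^2 = 9.
red beads per bundle = 495 / 9 = 55.

55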